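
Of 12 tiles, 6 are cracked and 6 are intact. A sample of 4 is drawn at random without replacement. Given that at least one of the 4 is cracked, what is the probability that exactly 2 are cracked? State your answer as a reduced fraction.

15/32

Work in counts. Selections with at least one cracked: C(12,4) − C(6,4) = 495 − 15 = 480.
Of those, selections where exactly 2 are cracked: C(6,2)·C(6,2) = 15·15 = 225.
Conditional probability = 225/480 = 15/32.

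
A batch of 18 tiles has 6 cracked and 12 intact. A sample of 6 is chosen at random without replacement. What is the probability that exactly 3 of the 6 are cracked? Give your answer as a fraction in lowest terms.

1100/4641

Total number of selections: C(18,6) = 18564.
Selections with exactly 3 cracked: choose 3 of the 6 cracked and 3 of the 12 intact, C(6,3)·C(12,3) = 20·220 = 4400.
Probability = 4400/18564 = 1100/4641.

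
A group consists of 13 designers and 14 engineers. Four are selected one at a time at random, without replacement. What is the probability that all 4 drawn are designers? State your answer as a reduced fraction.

Multiply the conditional probabilities at each draw: 13/27 · 12/26 · 11/25 · 10/24 = 17160/421200 = 11/270.

11/270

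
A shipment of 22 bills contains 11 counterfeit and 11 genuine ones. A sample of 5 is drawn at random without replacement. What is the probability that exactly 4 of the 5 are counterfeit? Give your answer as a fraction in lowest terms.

Total number of selections: C(22,5) = 26334.
Selections with exactly 4 counterfeit: choose 4 of the 11 counterfeit and 1 of the 11 genuine, C(11,4)·C(11,1) = 330·11 = 3630.
Probability = 3630/26334 = 55/399.

55/399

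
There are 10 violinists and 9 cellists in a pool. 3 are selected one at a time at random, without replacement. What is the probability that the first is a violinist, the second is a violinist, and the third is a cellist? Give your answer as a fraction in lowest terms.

Multiply the conditional probabilities at each draw: 10/19 · 9/18 · 9/17 = 810/5814 = 45/323.

45/323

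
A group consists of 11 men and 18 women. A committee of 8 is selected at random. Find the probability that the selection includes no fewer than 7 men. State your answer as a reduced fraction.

37/26013

Total selections: C(29,8) = 4292145.
Favorable selections (no fewer than 7 men): C(11,7)·C(18,1) + C(11,8)·C(18,0) = 5940 + 165 = 6105.
Probability = 6105/4292145 = 37/26013.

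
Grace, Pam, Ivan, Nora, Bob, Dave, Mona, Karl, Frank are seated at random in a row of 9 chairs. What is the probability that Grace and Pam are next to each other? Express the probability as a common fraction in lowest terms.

2/9

There are 9! = 362880 arrangements.
Treat Grace and Pam as a block: 8! arrangements of the blocks × 2 orders within the block = 2·40320 = 80640.
Probability = 80640/362880 = 2/9.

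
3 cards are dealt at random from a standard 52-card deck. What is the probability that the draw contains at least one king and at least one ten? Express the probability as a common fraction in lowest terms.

188/5525

There are C(52,3) = 22100 possible draws.
By inclusion-exclusion on the complements, draws missing all kings or all tens: C(48,3) + C(48,3) − C(44,3) = 17296 + 17296 − 13244 = 21348.
So draws with at least one of each: 22100 − 21348 = 752, probability 752/22100 = 188/5525.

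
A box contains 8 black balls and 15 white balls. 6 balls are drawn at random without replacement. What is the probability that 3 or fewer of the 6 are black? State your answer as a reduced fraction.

Total selections: C(23,6) = 100947.
Favorable selections (3 or fewer black): C(8,0)·C(15,6) + C(8,1)·C(15,5) + C(8,2)·C(15,4) + C(8,3)·C(15,3) = 5005 + 24024 + 38220 + 25480 = 92729.
Probability = 92729/100947 = 13247/14421.

13247/14421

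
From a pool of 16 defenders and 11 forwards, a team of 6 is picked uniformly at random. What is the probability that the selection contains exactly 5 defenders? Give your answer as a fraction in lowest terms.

56/345

The sample space is all 6-subsets of the 27: C(27,6) = 296010.
Selections with exactly 5 defenders: choose 5 of the 16 defenders and 1 of the 11 forwards, C(16,5)·C(11,1) = 4368·11 = 48048.
Probability = 48048/296010 = 56/345.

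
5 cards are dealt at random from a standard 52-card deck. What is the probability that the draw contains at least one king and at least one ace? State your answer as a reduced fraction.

There are C(52,5) = 2598960 possible draws.
By inclusion-exclusion on the complements, draws missing all kings or all aces: C(48,5) + C(48,5) − C(44,5) = 1712304 + 1712304 − 1086008 = 2338600.
So draws with at least one of each: 2598960 − 2338600 = 260360, probability 260360/2598960 = 6509/64974.

6509/64974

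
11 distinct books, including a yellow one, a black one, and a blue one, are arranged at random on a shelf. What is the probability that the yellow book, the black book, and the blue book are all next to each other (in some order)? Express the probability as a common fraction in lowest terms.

3/55

There are 11! = 39916800 arrangements.
Treat the three as one block: 9! placements × 3! orders within the block = 362880·6 = 2177280.
Probability = 2177280/39916800 = 3/55.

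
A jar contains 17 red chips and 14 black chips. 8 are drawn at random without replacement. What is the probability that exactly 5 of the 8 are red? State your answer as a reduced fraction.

Total number of selections: C(31,8) = 7888725.
Selections with exactly 5 red: choose 5 of the 17 red and 3 of the 14 black, C(17,5)·C(14,3) = 6188·364 = 2252432.
Probability = 2252432/7888725 = 173264/606825.

173264/606825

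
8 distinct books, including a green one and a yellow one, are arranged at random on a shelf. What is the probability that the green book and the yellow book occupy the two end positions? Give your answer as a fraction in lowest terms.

1/28

There are 8! = 40320 arrangements.
Place the green book and the yellow book at the ends in 2 ways, arrange the remaining 6 in 6! = 720 ways: 2·720 = 1440.
Probability = 1440/40320 = 1/28.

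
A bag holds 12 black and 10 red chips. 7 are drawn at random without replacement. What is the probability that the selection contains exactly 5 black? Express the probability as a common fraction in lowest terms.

The sample space is all 7-subsets of the 22: C(22,7) = 170544.
Selections with exactly 5 black: choose 5 of the 12 black and 2 of the 10 red, C(12,5)·C(10,2) = 792·45 = 35640.
Probability = 35640/170544 = 135/646.

135/646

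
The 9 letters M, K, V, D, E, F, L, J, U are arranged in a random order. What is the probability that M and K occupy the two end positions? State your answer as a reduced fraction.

There are 9! = 362880 arrangements.
Place M and K at the ends in 2 ways, arrange the remaining 7 in 7! = 5040 ways: 2·5040 = 10080.
Probability = 10080/362880 = 1/36.

1/36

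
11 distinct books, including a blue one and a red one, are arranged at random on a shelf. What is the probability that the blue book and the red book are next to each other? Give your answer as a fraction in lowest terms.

There are 11! = 39916800 arrangements.
Treat the blue book and the red book as a block: 10! arrangements of the blocks × 2 orders within the block = 2·3628800 = 7257600.
Probability = 7257600/39916800 = 2/11.

2/11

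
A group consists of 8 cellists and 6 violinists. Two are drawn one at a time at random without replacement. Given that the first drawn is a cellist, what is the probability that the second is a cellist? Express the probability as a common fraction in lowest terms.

7/13

After removing one cellist, 13 remain: 7 cellists and 6 violinists.
So the probability the next is a cellist is 7/13.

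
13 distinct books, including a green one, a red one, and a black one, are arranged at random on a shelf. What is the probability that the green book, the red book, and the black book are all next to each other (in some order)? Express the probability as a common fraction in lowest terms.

There are 13! = 6227020800 arrangements.
Treat the three as one block: 11! placements × 3! orders within the block = 39916800·6 = 239500800.
Probability = 239500800/6227020800 = 1/26.

1/26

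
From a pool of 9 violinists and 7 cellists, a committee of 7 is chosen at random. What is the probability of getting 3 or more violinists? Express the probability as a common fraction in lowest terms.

531/572

Total selections: C(16,7) = 11440.
Count the complement (fewer than 3 violinists): C(9,0)·C(7,7) + C(9,1)·C(7,6) + C(9,2)·C(7,5) = 1 + 63 + 756 = 820.
Probability = 1 − 820/11440 = 10620/11440 = 531/572.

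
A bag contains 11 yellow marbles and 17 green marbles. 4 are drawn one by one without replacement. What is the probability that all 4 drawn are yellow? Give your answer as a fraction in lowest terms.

Multiply the conditional probabilities at each draw: 11/28 · 10/27 · 9/26 · 8/25 = 7920/491400 = 22/1365.

22/1365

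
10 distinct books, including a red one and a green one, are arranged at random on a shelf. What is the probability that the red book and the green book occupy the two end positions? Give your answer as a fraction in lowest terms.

1/45

There are 10! = 3628800 arrangements.
Place the red book and the green book at the ends in 2 ways, arrange the remaining 8 in 8! = 40320 ways: 2·40320 = 80640.
Probability = 80640/3628800 = 1/45.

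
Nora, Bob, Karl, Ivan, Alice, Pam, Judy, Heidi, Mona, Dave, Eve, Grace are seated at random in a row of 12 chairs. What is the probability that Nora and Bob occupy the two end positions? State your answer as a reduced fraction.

There are 12! = 479001600 arrangements.
Place Nora and Bob at the ends in 2 ways, arrange the remaining 10 in 10! = 3628800 ways: 2·3628800 = 7257600.
Probability = 7257600/479001600 = 1/66.

1/66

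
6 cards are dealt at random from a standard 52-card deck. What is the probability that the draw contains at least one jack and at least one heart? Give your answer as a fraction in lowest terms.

6772177/20358520

There are C(52,6) = 20358520 possible draws.
By inclusion-exclusion on the complements, draws missing all jacks or all hearts: C(48,6) + C(39,6) − C(36,6) = 12271512 + 3262623 − 1947792 = 13586343.
So draws with at least one of each: 20358520 − 13586343 = 6772177, probability 6772177/20358520.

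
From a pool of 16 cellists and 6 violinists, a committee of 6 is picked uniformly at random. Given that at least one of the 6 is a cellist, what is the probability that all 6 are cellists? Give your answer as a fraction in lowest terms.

2002/18653

Work in counts. Selections with at least one cellist: C(22,6) − C(6,6) = 74613 − 1 = 74612.
Of those, selections where all 6 are cellists: C(16,6) = 8008.
Conditional probability = 8008/74612 = 2002/18653.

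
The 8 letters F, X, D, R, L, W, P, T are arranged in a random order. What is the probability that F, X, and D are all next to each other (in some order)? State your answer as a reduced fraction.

There are 8! = 40320 arrangements.
Treat the three as one block: 6! placements × 3! orders within the block = 720·6 = 4320.
Probability = 4320/40320 = 3/28.

3/28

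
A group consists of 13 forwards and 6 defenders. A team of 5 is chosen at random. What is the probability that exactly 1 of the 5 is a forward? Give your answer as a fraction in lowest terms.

65/3876

Total number of selections: C(19,5) = 11628.
Selections with exactly 1 forward: choose 1 of the 13 forwards and 4 of the 6 defenders, C(13,1)·C(6,4) = 13·15 = 195.
Probability = 195/11628 = 65/3876.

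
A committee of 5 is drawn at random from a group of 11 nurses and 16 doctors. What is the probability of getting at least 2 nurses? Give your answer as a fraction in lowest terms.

There are C(27,5) = 80730 ways to choose the 5.
Count the complement (fewer than 2 nurses): C(11,0)·C(16,5) + C(11,1)·C(16,4) = 4368 + 20020 = 24388.
Probability = 1 − 24388/80730 = 56342/80730 = 2167/3105.

2167/3105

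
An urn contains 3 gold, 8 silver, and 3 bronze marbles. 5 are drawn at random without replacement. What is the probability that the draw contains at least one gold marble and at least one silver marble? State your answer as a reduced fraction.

There are C(14,5) = 2002 possible draws.
By inclusion-exclusion on the complements, draws missing all gold or all silver: C(11,5) + C(6,5) − C(3,5) = 462 + 6 − 0 = 468.
So draws with at least one of each: 2002 − 468 = 1534, probability 1534/2002 = 59/77.

59/77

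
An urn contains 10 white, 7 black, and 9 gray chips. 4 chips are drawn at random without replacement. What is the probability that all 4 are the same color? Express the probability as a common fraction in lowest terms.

There are C(26,4) = 14950 ways to draw 4 chips.
All same color: C(10,4) + C(7,4) + C(9,4) = 210 + 35 + 126 = 371.
Probability = 371/14950.

371/14950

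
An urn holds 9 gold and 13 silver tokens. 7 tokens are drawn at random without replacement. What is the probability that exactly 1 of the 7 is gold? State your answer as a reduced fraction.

117/1292

The sample space is all 7-subsets of the 22: C(22,7) = 170544.
Selections with exactly 1 gold: choose 1 of the 9 gold and 6 of the 13 silver, C(9,1)·C(13,6) = 9·1716 = 15444.
Probability = 15444/170544 = 117/1292.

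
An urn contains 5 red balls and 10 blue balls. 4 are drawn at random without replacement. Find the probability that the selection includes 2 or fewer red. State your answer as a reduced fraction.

There are C(15,4) = 1365 ways to choose the 4.
Favorable selections (2 or fewer red): C(5,0)·C(10,4) + C(5,1)·C(10,3) + C(5,2)·C(10,2) = 210 + 600 + 450 = 1260.
Probability = 1260/1365 = 12/13.

12/13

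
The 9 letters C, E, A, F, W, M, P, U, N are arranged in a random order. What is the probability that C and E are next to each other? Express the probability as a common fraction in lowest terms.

There are 9! = 362880 arrangements.
Treat C and E as a block: 8! arrangements of the blocks × 2 orders within the block = 2·40320 = 80640.
Probability = 80640/362880 = 2/9.

2/9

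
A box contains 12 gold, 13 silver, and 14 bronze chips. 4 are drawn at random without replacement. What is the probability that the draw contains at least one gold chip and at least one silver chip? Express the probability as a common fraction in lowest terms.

3904/6327

There are C(39,4) = 82251 possible draws.
By inclusion-exclusion on the complements, draws missing all gold or all silver: C(27,4) + C(26,4) − C(14,4) = 17550 + 14950 − 1001 = 31499.
So draws with at least one of each: 82251 − 31499 = 50752, probability 50752/82251 = 3904/6327.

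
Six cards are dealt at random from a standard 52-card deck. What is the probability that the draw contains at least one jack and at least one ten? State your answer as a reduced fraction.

718637/5089630

There are C(52,6) = 20358520 possible draws.
By inclusion-exclusion on the complements, draws missing all jacks or all tens: C(48,6) + C(48,6) − C(44,6) = 12271512 + 12271512 − 7059052 = 17483972.
So draws with at least one of each: 20358520 − 17483972 = 2874548, probability 2874548/20358520 = 718637/5089630.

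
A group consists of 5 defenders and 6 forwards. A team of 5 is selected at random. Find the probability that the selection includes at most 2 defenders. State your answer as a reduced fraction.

Total selections: C(11,5) = 462.
Favorable selections (at most 2 defenders): C(5,0)·C(6,5) + C(5,1)·C(6,4) + C(5,2)·C(6,3) = 6 + 75 + 200 = 281.
Probability = 281/462.

281/462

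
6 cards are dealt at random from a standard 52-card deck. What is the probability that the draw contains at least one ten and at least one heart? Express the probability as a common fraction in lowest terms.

6772177/20358520

There are C(52,6) = 20358520 possible draws.
By inclusion-exclusion on the complements, draws missing all tens or all hearts: C(48,6) + C(39,6) − C(36,6) = 12271512 + 3262623 − 1947792 = 13586343.
So draws with at least one of each: 20358520 − 13586343 = 6772177, probability 6772177/20358520.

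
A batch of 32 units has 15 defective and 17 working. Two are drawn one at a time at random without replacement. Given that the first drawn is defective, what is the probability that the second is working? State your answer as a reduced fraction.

After removing one defective, 31 remain: 14 defective and 17 working.
So the probability the next is working is 17/31.

17/31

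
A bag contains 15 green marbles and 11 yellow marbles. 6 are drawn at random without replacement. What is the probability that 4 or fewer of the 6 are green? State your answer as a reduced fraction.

Total selections: C(26,6) = 230230.
Favorable selections (4 or fewer green): C(15,0)·C(11,6) + C(15,1)·C(11,5) + C(15,2)·C(11,4) + C(15,3)·C(11,3) + C(15,4)·C(11,2) = 462 + 6930 + 34650 + 75075 + 75075 = 192192.
Probability = 192192/230230 = 96/115.

96/115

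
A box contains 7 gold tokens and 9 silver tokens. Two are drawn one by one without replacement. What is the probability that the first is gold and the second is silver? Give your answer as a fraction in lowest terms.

21/80

Multiply the conditional probabilities at each draw: 7/16 · 9/15 = 63/240 = 21/80.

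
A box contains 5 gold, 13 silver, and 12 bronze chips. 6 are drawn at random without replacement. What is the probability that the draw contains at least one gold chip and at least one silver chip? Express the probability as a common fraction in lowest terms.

4453/6525

There are C(30,6) = 593775 possible draws.
By inclusion-exclusion on the complements, draws missing all gold or all silver: C(25,6) + C(17,6) − C(12,6) = 177100 + 12376 − 924 = 188552.
So draws with at least one of each: 593775 − 188552 = 405223, probability 405223/593775 = 4453/6525.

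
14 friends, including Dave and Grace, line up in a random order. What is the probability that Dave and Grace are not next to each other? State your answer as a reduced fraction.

There are 14! = 87178291200 arrangements.
Arrangements with Dave and Grace adjacent: 2·13! = 12454041600.
So not adjacent: 87178291200 − 12454041600 = 74724249600, probability 74724249600/87178291200 = 6/7.

6/7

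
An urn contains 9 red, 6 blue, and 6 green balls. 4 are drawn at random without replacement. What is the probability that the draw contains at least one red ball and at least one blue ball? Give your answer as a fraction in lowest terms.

There are C(21,4) = 5985 possible draws.
By inclusion-exclusion on the complements, draws missing all red or all blue: C(12,4) + C(15,4) − C(6,4) = 495 + 1365 − 15 = 1845.
So draws with at least one of each: 5985 − 1845 = 4140, probability 4140/5985 = 92/133.

92/133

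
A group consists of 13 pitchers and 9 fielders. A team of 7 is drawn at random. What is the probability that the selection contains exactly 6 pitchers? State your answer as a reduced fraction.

There are C(22,7) = 170544 ways to choose 7 from 22.
Selections with exactly 6 pitchers: choose 6 of the 13 pitchers and 1 of the 9 fielders, C(13,6)·C(9,1) = 1716·9 = 15444.
Probability = 15444/170544 = 117/1292.

117/1292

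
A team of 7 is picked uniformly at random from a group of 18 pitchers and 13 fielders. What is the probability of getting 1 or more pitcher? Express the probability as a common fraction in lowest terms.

There are C(31,7) = 2629575 ways to choose the 7.
The complement is all 7 are fielders: C(13,7) = 1716.
Probability = 1 − 1716/2629575 = 2627859/2629575 = 67381/67425.

67381/67425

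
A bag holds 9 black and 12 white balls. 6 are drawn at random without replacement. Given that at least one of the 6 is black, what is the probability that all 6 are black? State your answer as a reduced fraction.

1/635

Work in counts. Selections with at least one black: C(21,6) − C(12,6) = 54264 − 924 = 53340.
Of those, selections where all 6 are black: C(9,6) = 84.
Conditional probability = 84/53340 = 1/635.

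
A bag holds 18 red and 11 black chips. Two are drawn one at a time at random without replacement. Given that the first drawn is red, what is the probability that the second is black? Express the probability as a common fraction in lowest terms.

After removing one red, 28 remain: 17 red and 11 black.
So the probability the next is black is 11/28.

11/28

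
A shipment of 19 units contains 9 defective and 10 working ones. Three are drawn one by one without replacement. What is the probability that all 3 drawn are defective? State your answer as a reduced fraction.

28/323

Multiply the conditional probabilities at each draw: 9/19 · 8/18 · 7/17 = 504/5814 = 28/323.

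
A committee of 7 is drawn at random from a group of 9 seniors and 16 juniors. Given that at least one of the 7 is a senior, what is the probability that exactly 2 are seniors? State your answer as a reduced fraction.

1456/4345

Work in counts. Selections with at least one senior: C(25,7) − C(16,7) = 480700 − 11440 = 469260.
Of those, selections where exactly 2 are seniors: C(9,2)·C(16,5) = 36·4368 = 157248.
Conditional probability = 157248/469260 = 1456/4345.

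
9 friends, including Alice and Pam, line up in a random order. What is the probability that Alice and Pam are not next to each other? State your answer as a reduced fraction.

There are 9! = 362880 arrangements.
Arrangements with Alice and Pam adjacent: 2·8! = 80640.
So not adjacent: 362880 − 80640 = 282240, probability 282240/362880 = 7/9.

7/9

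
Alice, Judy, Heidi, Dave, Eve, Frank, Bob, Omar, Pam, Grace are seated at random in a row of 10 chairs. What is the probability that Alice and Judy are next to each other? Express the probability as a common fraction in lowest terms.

There are 10! = 3628800 arrangements.
Treat Alice and Judy as a block: 9! arrangements of the blocks × 2 orders within the block = 2·362880 = 725760.
Probability = 725760/3628800 = 1/5.

1/5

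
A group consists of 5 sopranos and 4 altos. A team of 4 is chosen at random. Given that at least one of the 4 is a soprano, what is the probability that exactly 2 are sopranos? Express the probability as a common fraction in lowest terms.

12/25

Work in counts. Selections with at least one soprano: C(9,4) − C(4,4) = 126 − 1 = 125.
Of those, selections where exactly 2 are sopranos: C(5,2)·C(4,2) = 10·6 = 60.
Conditional probability = 60/125 = 12/25.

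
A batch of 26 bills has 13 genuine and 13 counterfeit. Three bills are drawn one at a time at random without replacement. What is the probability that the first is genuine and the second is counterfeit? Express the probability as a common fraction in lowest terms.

13/50

Multiply the conditional probabilities at each draw: 13/26 · 13/25 = 169/650 = 13/50.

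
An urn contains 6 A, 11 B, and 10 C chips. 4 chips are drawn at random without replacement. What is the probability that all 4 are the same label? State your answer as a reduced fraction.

There are C(27,4) = 17550 ways to draw 4 chips.
All same label: C(6,4) + C(11,4) + C(10,4) = 15 + 330 + 210 = 555.
Probability = 555/17550 = 37/1170.

37/1170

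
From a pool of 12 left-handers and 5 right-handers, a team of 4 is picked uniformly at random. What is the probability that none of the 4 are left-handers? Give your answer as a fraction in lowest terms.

1/476

There are C(17,4) = 2380 possible selections.
Selections with no left-handers (all right-handers): C(5,4) = 5.
Probability = 5/2380 = 1/476.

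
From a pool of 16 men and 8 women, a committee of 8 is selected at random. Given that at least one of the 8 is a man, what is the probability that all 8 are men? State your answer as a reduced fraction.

Work in counts. Selections with at least one man: C(24,8) − C(8,8) = 735471 − 1 = 735470.
Of those, selections where all 8 are men: C(16,8) = 12870.
Conditional probability = 12870/735470 = 1287/73547.

1287/73547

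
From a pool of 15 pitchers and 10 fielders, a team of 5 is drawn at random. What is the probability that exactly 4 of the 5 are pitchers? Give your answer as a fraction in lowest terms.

65/253

There are C(25,5) = 53130 ways to choose 5 from 25.
Selections with exactly 4 pitchers: choose 4 of the 15 pitchers and 1 of the 10 fielders, C(15,4)·C(10,1) = 1365·10 = 13650.
Probability = 13650/53130 = 65/253.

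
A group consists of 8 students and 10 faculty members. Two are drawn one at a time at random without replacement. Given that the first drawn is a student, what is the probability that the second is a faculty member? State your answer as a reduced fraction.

10/17

After removing one student, 17 remain: 7 students and 10 faculty members.
So the probability the next is a faculty member is 10/17.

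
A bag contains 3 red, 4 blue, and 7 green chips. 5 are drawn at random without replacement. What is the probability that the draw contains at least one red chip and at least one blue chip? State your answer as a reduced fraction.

There are C(14,5) = 2002 possible draws.
By inclusion-exclusion on the complements, draws missing all red or all blue: C(11,5) + C(10,5) − C(7,5) = 462 + 252 − 21 = 693.
So draws with at least one of each: 2002 − 693 = 1309, probability 1309/2002 = 17/26.

17/26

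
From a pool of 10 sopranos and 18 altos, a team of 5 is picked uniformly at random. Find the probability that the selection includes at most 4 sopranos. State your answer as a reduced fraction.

There are C(28,5) = 98280 ways to choose the 5.
The complement is exactly 5 sopranos: C(10,5)·C(18,0) = 252.
Probability = 1 − 252/98280 = 98028/98280 = 389/390.

389/390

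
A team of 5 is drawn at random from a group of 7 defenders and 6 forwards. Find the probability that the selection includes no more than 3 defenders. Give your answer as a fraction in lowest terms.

Total selections: C(13,5) = 1287.
Count the complement (more than 3 defenders): C(7,4)·C(6,1) + C(7,5)·C(6,0) = 210 + 21 = 231.
Probability = 1 − 231/1287 = 1056/1287 = 32/39.

32/39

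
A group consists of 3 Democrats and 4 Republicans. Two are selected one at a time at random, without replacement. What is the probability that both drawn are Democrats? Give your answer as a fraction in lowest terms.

1/7

Multiply the conditional probabilities at each draw: 3/7 · 2/6 = 6/42 = 1/7.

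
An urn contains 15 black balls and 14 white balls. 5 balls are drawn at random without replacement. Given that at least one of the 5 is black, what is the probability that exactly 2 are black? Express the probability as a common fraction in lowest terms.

Work in counts. Selections with at least one black: C(29,5) − C(14,5) = 118755 − 2002 = 116753.
Of those, selections where exactly 2 are black: C(15,2)·C(14,3) = 105·364 = 38220.
Conditional probability = 38220/116753 = 420/1283.

420/1283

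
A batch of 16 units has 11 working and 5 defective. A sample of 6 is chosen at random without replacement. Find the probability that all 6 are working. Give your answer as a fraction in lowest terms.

There are C(16,6) = 8008 possible selections.
Selections with all working: C(11,6) = 462.
Probability = 462/8008 = 3/52.

3/52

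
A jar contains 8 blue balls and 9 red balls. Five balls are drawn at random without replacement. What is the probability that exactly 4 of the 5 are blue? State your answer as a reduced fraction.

45/442

The sample space is all 5-subsets of the 17: C(17,5) = 6188.
Selections with exactly 4 blue: choose 4 of the 8 blue and 1 of the 9 red, C(8,4)·C(9,1) = 70·9 = 630.
Probability = 630/6188 = 45/442.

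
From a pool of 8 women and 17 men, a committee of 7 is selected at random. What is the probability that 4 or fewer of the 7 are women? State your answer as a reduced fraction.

There are C(25,7) = 480700 ways to choose the 7.
Count the complement (more than 4 women): C(8,5)·C(17,2) + C(8,6)·C(17,1) + C(8,7)·C(17,0) = 7616 + 476 + 8 = 8100.
Probability = 1 − 8100/480700 = 472600/480700 = 4726/4807.

4726/4807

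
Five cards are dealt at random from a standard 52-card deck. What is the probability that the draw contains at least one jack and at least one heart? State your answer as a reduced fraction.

There are C(52,5) = 2598960 possible draws.
By inclusion-exclusion on the complements, draws missing all jacks or all hearts: C(48,5) + C(39,5) − C(36,5) = 1712304 + 575757 − 376992 = 1911069.
So draws with at least one of each: 2598960 − 1911069 = 687891, probability 687891/2598960 = 229297/866320.

229297/866320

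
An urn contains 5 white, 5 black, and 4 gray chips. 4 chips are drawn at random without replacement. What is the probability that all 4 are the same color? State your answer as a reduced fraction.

There are C(14,4) = 1001 ways to draw 4 chips.
All same color: C(5,4) + C(5,4) + C(4,4) = 5 + 5 + 1 = 11.
Probability = 11/1001 = 1/91.

1/91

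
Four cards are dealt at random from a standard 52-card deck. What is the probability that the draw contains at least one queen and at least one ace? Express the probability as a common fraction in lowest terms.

There are C(52,4) = 270725 possible draws.
By inclusion-exclusion on the complements, draws missing all queens or all aces: C(48,4) + C(48,4) − C(44,4) = 194580 + 194580 − 135751 = 253409.
So draws with at least one of each: 270725 − 253409 = 17316, probability 17316/270725 = 1332/20825.

1332/20825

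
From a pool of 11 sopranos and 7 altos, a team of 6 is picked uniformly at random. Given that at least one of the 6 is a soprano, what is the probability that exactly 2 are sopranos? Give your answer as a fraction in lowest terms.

25/241

Work in counts. Selections with at least one soprano: C(18,6) − C(7,6) = 18564 − 7 = 18557.
Of those, selections where exactly 2 are sopranos: C(11,2)·C(7,4) = 55·35 = 1925.
Conditional probability = 1925/18557 = 25/241.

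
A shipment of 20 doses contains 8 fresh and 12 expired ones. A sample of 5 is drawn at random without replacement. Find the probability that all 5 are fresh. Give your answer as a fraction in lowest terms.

There are C(20,5) = 15504 possible selections.
Selections with all fresh: C(8,5) = 56.
Probability = 56/15504 = 7/1938.

7/1938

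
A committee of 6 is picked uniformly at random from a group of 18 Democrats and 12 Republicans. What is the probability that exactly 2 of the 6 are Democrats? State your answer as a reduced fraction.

1683/13195

The sample space is all 6-subsets of the 30: C(30,6) = 593775.
Selections with exactly 2 Democrats: choose 2 of the 18 Democrats and 4 of the 12 Republicans, C(18,2)·C(12,4) = 153·495 = 75735.
Probability = 75735/593775 = 1683/13195.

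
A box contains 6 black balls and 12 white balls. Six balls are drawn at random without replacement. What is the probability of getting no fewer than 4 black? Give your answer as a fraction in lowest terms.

1063/18564

Total selections: C(18,6) = 18564.
Favorable selections (no fewer than 4 black): C(6,4)·C(12,2) + C(6,5)·C(12,1) + C(6,6)·C(12,0) = 990 + 72 + 1 = 1063.
Probability = 1063/18564.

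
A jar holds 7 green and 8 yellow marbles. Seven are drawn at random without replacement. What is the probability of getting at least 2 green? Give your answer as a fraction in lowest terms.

Total selections: C(15,7) = 6435.
Count the complement (fewer than 2 green): C(7,0)·C(8,7) + C(7,1)·C(8,6) = 8 + 196 = 204.
Probability = 1 − 204/6435 = 6231/6435 = 2077/2145.

2077/2145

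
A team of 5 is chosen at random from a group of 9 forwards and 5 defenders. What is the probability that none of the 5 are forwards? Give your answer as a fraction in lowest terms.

1/2002

There are C(14,5) = 2002 possible selections.
Selections with no forwards (all defenders): C(5,5) = 1.
Probability = 1/2002.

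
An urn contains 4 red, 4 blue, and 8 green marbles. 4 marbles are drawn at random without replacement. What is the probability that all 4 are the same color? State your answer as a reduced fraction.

There are C(16,4) = 1820 ways to draw 4 marbles.
All same color: C(4,4) + C(4,4) + C(8,4) = 1 + 1 + 70 = 72.
Probability = 72/1820 = 18/455.

18/455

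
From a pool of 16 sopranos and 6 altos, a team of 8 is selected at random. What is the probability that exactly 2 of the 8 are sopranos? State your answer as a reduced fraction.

4/10659

There are C(22,8) = 319770 ways to choose 8 from 22.
Selections with exactly 2 sopranos: choose 2 of the 16 sopranos and 6 of the 6 altos, C(16,2)·C(6,6) = 120·1 = 120.
Probability = 120/319770 = 4/10659.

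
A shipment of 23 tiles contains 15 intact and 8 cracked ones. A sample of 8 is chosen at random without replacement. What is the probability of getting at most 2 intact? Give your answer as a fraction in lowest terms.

There are C(23,8) = 490314 ways to choose the 8.
Favorable selections (at most 2 intact): C(15,0)·C(8,8) + C(15,1)·C(8,7) + C(15,2)·C(8,6) = 1 + 120 + 2940 = 3061.
Probability = 3061/490314.

3061/490314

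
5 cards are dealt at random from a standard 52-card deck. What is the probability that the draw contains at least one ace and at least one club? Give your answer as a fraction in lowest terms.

229297/866320

There are C(52,5) = 2598960 possible draws.
By inclusion-exclusion on the complements, draws missing all aces or all clubs: C(48,5) + C(39,5) − C(36,5) = 1712304 + 575757 − 376992 = 1911069.
So draws with at least one of each: 2598960 − 1911069 = 687891, probability 687891/2598960 = 229297/866320.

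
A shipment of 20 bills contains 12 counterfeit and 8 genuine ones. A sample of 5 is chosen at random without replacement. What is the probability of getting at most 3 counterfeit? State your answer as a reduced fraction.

224/323

Total selections: C(20,5) = 15504.
Count the complement (more than 3 counterfeit): C(12,4)·C(8,1) + C(12,5)·C(8,0) = 3960 + 792 = 4752.
Probability = 1 − 4752/15504 = 10752/15504 = 224/323.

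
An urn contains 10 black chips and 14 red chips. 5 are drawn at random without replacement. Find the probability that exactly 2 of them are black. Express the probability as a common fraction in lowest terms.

195/506

There are C(24,5) = 42504 ways to choose 5 from 24.
Selections with exactly 2 black: choose 2 of the 10 black and 3 of the 14 red, C(10,2)·C(14,3) = 45·364 = 16380.
Probability = 16380/42504 = 195/506.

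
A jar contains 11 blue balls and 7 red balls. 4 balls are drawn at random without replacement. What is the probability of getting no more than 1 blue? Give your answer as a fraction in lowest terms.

7/51

There are C(18,4) = 3060 ways to choose the 4.
Favorable selections (no more than 1 blue): C(11,0)·C(7,4) + C(11,1)·C(7,3) = 35 + 385 = 420.
Probability = 420/3060 = 7/51.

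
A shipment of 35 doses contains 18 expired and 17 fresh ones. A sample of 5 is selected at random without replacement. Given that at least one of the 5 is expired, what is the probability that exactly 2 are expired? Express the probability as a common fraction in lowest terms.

510/1561

Work in counts. Selections with at least one expired: C(35,5) − C(17,5) = 324632 − 6188 = 318444.
Of those, selections where exactly 2 are expired: C(18,2)·C(17,3) = 153·680 = 104040.
Conditional probability = 104040/318444 = 510/1561.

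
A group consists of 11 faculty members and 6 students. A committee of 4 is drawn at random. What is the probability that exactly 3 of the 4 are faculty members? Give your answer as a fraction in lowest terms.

99/238

Total number of selections: C(17,4) = 2380.
Selections with exactly 3 faculty members: choose 3 of the 11 faculty members and 1 of the 6 students, C(11,3)·C(6,1) = 165·6 = 990.
Probability = 990/2380 = 99/238.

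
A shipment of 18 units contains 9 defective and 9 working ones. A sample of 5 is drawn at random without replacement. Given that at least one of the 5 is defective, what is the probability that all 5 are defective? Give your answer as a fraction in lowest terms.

1/67

Work in counts. Selections with at least one defective: C(18,5) − C(9,5) = 8568 − 126 = 8442.
Of those, selections where all 5 are defective: C(9,5) = 126.
Conditional probability = 126/8442 = 1/67.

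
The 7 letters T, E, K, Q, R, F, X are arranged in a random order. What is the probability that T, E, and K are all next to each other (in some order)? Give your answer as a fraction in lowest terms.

1/7

There are 7! = 5040 arrangements.
Treat the three as one block: 5! placements × 3! orders within the block = 120·6 = 720.
Probability = 720/5040 = 1/7.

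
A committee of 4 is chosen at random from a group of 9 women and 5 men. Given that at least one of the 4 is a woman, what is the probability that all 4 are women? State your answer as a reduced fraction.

21/166

Work in counts. Selections with at least one woman: C(14,4) − C(5,4) = 1001 − 5 = 996.
Of those, selections where all 4 are women: C(9,4) = 126.
Conditional probability = 126/996 = 21/166.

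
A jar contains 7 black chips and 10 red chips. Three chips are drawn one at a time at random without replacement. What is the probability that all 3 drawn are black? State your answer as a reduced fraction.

Multiply the conditional probabilities at each draw: 7/17 · 6/16 · 5/15 = 210/4080 = 7/136.

7/136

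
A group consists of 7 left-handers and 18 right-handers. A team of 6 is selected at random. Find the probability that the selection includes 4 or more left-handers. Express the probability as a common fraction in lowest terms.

41/1265

There are C(25,6) = 177100 ways to choose the 6.
Favorable selections (4 or more left-handers): C(7,4)·C(18,2) + C(7,5)·C(18,1) + C(7,6)·C(18,0) = 5355 + 378 + 7 = 5740.
Probability = 5740/177100 = 41/1265.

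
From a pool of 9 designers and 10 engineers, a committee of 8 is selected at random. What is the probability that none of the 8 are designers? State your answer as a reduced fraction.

There are C(19,8) = 75582 possible selections.
Selections with no designers (all engineers): C(10,8) = 45.
Probability = 45/75582 = 5/8398.

5/8398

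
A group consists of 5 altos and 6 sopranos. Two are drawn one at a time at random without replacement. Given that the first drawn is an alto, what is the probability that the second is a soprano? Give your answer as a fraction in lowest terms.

3/5

After removing one alto, 10 remain: 4 altos and 6 sopranos.
So the probability the next is a soprano is 6/10 = 3/5.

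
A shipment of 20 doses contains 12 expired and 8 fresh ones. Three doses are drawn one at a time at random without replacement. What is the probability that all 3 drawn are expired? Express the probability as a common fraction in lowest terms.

Multiply the conditional probabilities at each draw: 12/20 · 11/19 · 10/18 = 1320/6840 = 11/57.

11/57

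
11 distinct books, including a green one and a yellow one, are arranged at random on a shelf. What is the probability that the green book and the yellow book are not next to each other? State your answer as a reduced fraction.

There are 11! = 39916800 arrangements.
Arrangements with the green book and the yellow book adjacent: 2·10! = 7257600.
So not adjacent: 39916800 − 7257600 = 32659200, probability 32659200/39916800 = 9/11.

9/11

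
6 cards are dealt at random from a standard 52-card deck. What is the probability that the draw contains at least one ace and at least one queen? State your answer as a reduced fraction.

718637/5089630

There are C(52,6) = 20358520 possible draws.
By inclusion-exclusion on the complements, draws missing all aces or all queens: C(48,6) + C(48,6) − C(44,6) = 12271512 + 12271512 − 7059052 = 17483972.
So draws with at least one of each: 20358520 − 17483972 = 2874548, probability 2874548/20358520 = 718637/5089630.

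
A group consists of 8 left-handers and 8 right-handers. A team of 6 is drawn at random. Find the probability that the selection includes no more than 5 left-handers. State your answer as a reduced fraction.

Total selections: C(16,6) = 8008.
Favorable selections (no more than 5 left-handers): C(8,0)·C(8,6) + C(8,1)·C(8,5) + C(8,2)·C(8,4) + C(8,3)·C(8,3) + C(8,4)·C(8,2) + C(8,5)·C(8,1) = 28 + 448 + 1960 + 3136 + 1960 + 448 = 7980.
Probability = 7980/8008 = 285/286.

285/286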